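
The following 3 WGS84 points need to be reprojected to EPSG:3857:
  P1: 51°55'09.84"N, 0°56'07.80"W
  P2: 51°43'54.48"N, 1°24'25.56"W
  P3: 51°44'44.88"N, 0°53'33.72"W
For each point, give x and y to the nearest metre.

P1: x -104139 m, y 6785565 m; P2: x -156638 m, y 6751776 m; P3: x -99375 m, y 6754293 m

Web Mercator: x = R·λ, y = R·ln tan(π/4+φ/2), R = 6378137 m.
P1 (51.9194°, -0.9355°) → (-104139.384, 6785565.040) m.
P2 (51.7318°, -1.4071°) → (-156637.655, 6751775.974) m.
P3 (51.7458°, -0.8927°) → (-99374.909, 6754292.695) m.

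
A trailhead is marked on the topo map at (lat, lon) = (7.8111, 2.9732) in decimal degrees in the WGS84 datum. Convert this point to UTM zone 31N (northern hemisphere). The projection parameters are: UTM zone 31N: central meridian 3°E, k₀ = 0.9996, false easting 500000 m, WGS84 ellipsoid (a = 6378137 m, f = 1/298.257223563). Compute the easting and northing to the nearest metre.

E 497045 m, N 863415 m

Zone 31 central meridian λ₀ = 6×31 − 183 = 3°; Δλ = -0.0268°.
Transverse Mercator on WGS84 with k₀ = 0.9996 gives E = 497045.318 m, N = 863414.852 m.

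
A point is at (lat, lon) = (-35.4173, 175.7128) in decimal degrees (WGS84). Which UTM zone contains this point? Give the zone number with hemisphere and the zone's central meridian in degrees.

Zone 60S, central meridian 177°

UTM zone = ⌊(λ + 180)/6⌋ + 1; 175.7128° ∈ [174°, 180°) → zone 60.
Hemisphere: S (φ < 0).
Central meridian λ₀ = 6×60 − 183 = 177°.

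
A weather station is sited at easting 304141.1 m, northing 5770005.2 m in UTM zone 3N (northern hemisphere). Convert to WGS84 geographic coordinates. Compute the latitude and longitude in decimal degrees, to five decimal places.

lat 52.04600°, lon -167.85620°

Zone 3N: λ₀ = -165°, k₀ = 0.9996, false easting 500000 m.
Meridian distance M = (N − FN)/k₀ = 5772314.1 m.
Inverse transverse Mercator on WGS84 gives φ = 52.04599995°, λ = -167.85619945°.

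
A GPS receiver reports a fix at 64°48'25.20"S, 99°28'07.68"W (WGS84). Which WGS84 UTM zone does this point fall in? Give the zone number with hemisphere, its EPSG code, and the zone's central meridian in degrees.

Zone 14S (EPSG:32714), central meridian -99°

UTM zone = ⌊(λ + 180)/6⌋ + 1; -99.4688° ∈ [-102°, -96°) → zone 14.
Hemisphere: S (φ < 0).
Central meridian λ₀ = 6×14 − 183 = -99°.
EPSG code: 32714.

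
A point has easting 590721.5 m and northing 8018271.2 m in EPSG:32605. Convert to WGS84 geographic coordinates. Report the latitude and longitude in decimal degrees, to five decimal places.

Zone 5N: λ₀ = -153°, k₀ = 0.9996, false easting 500000 m.
Meridian distance M = (N − FN)/k₀ = 8021479.8 m.
Inverse transverse Mercator on WGS84 gives φ = 72.24499955°, λ = -150.33379888°.

lat 72.24500°, lon -150.33380°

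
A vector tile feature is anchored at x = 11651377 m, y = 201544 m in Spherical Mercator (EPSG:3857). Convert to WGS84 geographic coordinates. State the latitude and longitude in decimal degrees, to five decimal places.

R = 6378137 m. λ = x/R = 104.66610040°.
φ = 2·arctan(exp(y/R)) − 90° = 2·arctan(1.03210) − 90° = 1.81019933°.

lat 1.81020°, lon 104.66610°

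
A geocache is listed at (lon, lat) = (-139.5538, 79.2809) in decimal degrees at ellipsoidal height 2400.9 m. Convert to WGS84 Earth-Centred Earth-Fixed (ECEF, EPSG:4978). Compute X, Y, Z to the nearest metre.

WGS84: a = 6378137 m, e² = 0.006694380; N(φ) = a/√(1−e²sin²φ) = 6398847.740 m.
X = (N+h)·cosφ·cosλ = -906061.123 m; Y = (N+h)·cosφ·sinλ = -772379.100 m; Z = (N(1−e²)+h)·sinφ = 6247463.421 m.

X -906061 m, Y -772379 m, Z 6247463 m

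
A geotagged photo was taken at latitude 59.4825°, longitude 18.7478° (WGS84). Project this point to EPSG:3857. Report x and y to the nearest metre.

Web Mercator is spherical with R = a = 6378137 m.
x = R·λ = 6378137 × 0.327210838 = 2086995.549 m.
y = R·ln tan(π/4 + φ/2) = 6378137 × 1.299033340 = 8285412.608 m.

x 2086996 m, y 8285413 m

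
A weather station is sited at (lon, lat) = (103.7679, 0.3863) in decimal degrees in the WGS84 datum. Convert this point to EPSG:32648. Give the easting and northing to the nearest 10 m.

Zone 48 central meridian λ₀ = 6×48 − 183 = 105°; Δλ = -1.2321°.
Transverse Mercator on WGS84 with k₀ = 0.9996 gives E = 362890.575 m, N = 42707.704 m.

E 362890 m, N 42710 m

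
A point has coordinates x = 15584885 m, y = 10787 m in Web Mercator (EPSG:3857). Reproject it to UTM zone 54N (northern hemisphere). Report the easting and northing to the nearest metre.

Web Mercator inverse (R = 6378137 m) → φ = 0.09690122°, λ = 140.00140397°.
UTM 54N forward: E = 388875.757 m, N = 10712.135 m.

E 388876 m, N 10712 m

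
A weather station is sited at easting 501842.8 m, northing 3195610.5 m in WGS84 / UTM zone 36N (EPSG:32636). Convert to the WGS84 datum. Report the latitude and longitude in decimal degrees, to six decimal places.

lat 28.888300°, lon 33.018900°

Zone 36N: λ₀ = 33°, k₀ = 0.9996, false easting 500000 m.
Meridian distance M = (N − FN)/k₀ = 3196889.3 m.
Inverse transverse Mercator on WGS84 gives φ = 28.88830033°, λ = 33.01889965°.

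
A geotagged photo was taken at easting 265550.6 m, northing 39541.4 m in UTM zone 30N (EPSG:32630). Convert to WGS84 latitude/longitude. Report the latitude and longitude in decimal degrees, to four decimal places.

lat 0.3575°, lon -5.1065°

Zone 30N: λ₀ = -3°, k₀ = 0.9996, false easting 500000 m.
Meridian distance M = (N − FN)/k₀ = 39557.2 m.
Inverse transverse Mercator on WGS84 gives φ = 0.35750003°, λ = -5.10650043°.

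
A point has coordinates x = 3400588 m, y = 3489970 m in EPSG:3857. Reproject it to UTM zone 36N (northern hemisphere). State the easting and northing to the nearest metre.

Web Mercator inverse (R = 6378137 m) → φ = 29.89429753°, λ = 30.54800175°.
UTM 36N forward: E = 263223.587 m, N = 3309598.871 m.

E 263224 m, N 3309599 m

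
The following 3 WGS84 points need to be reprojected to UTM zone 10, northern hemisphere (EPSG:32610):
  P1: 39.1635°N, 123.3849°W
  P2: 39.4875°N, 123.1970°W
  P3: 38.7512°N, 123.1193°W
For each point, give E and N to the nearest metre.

P1: E 466748 m, N 4334991 m; P2: E 483059 m, N 4370896 m; P3: E 489634 m, N 4289174 m

UTM zone 10N: λ₀ = -123°, k₀ = 0.9996.
P1 (39.1635°, -123.3849°) → (466747.624, 4334991.146) m.
P2 (39.4875°, -123.1970°) → (483059.094, 4370895.772) m.
P3 (38.7512°, -123.1193°) → (489633.522, 4289174.325) m.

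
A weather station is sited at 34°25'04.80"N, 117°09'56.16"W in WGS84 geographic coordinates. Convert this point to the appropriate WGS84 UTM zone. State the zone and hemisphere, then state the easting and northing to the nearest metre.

Longitude -117.1656° lies in the 6° band [-120°, -114°), giving zone 11; latitude is north of the equator, so 11N.
Zone 11 central meridian λ₀ = 6×11 − 183 = -117°; Δλ = -0.1656°.
Transverse Mercator on WGS84 with k₀ = 0.9996 gives E = 484782.505 m, N = 3808516.999 m.

Zone 11N: E 484783 m, N 3808517 m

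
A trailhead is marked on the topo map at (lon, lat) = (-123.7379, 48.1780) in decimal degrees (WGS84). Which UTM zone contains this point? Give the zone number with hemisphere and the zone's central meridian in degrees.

Zone 10N, central meridian -123°

UTM zone = ⌊(λ + 180)/6⌋ + 1; -123.7379° ∈ [-126°, -120°) → zone 10.
Hemisphere: N (φ ≥ 0).
Central meridian λ₀ = 6×10 − 183 = -123°.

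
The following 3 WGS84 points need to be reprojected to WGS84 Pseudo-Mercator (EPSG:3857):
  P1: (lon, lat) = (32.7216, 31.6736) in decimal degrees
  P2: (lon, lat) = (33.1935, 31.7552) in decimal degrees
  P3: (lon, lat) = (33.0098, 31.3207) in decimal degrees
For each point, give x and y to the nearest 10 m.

P1: x 3642550 m, y 3720540 m; P2: x 3695080 m, y 3731220 m; P3: x 3674630 m, y 3674470 m

Web Mercator: x = R·λ, y = R·ln tan(π/4+φ/2), R = 6378137 m.
P1 (31.6736°, 32.7216°) → (3642551.850, 3720541.402) m.
P2 (31.7552°, 33.1935°) → (3695083.518, 3731219.545) m.
P3 (31.3207°, 33.0098°) → (3674634.127, 3674468.555) m.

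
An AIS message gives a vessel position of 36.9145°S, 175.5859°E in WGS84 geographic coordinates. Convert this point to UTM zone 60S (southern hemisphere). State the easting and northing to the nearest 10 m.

Zone 60 central meridian λ₀ = 6×60 − 183 = 177°; Δλ = -1.4141°.
Transverse Mercator on WGS84 with k₀ = 0.9996 gives E = 374034.608 m, N = 5913678.603 m.

E 374030 m, N 5913680 m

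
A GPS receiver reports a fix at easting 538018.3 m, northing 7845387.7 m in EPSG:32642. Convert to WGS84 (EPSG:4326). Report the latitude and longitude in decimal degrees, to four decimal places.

lat 70.7101°, lon 70.0312°

Zone 42N: λ₀ = 69°, k₀ = 0.9996, false easting 500000 m.
Meridian distance M = (N − FN)/k₀ = 7848527.1 m.
Inverse transverse Mercator on WGS84 gives φ = 70.71009979°, λ = 70.03120011°.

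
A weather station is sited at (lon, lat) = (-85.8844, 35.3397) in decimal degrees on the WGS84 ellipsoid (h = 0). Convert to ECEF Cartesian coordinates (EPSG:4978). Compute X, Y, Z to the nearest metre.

WGS84: a = 6378137 m, e² = 0.006694380; N(φ) = a/√(1−e²sin²φ) = 6385291.768 m.
X = (N+h)·cosφ·cosλ = 373824.620 m; Y = (N+h)·cosφ·sinλ = -5195286.915 m; Z = (N(1−e²)+h)·sinφ = 3668674.498 m.

X 373825 m, Y -5195287 m, Z 3668674 m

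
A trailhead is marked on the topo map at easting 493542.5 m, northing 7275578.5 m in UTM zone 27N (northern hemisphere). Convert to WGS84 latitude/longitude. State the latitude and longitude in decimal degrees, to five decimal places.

lat 65.60220°, lon -21.14010°

Zone 27N: λ₀ = -21°, k₀ = 0.9996, false easting 500000 m.
Meridian distance M = (N − FN)/k₀ = 7278489.9 m.
Inverse transverse Mercator on WGS84 gives φ = 65.60220020°, λ = -21.14009904°.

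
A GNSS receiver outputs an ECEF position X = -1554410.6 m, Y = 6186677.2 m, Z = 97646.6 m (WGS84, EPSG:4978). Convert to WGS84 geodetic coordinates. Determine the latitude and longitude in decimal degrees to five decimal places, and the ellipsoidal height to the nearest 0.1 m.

λ = atan2(Y, X) = 104.10369970°; p = √(X²+Y²) = 6378962.9 m.
Bowring's method on WGS84 (a = 6378137 m, b = 6356752.314 m) gives φ = 0.88290036°, h = 1578.213 m.

lat 0.88290°, lon 104.10370°, h 1578.2 m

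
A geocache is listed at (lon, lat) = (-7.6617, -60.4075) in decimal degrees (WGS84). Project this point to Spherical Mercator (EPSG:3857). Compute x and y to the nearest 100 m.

Web Mercator is spherical with R = a = 6378137 m.
x = R·λ = 6378137 × -0.133721891 = -852896.543 m.
y = R·ln tan(π/4 + φ/2) = 6378137 × -1.331270792 = -8491027.494 m.

x -852900 m, y -8491000 m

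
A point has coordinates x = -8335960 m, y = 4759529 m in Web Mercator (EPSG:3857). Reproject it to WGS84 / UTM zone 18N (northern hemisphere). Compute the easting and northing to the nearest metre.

Web Mercator inverse (R = 6378137 m) → φ = 39.26379714°, λ = -74.88320276°.
UTM 18N forward: E = 510076.017 m, N = 4346057.599 m.

E 510076 m, N 4346058 m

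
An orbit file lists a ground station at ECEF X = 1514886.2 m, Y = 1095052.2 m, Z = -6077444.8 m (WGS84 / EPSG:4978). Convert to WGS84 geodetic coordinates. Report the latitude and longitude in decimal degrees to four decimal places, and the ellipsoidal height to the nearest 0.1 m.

λ = atan2(Y, X) = 35.86169989°; p = √(X²+Y²) = 1869229.7 m.
Bowring's method on WGS84 (a = 6378137 m, b = 6356752.314 m) gives φ = -73.01160016°, h = -183.755 m.

lat -73.0116°, lon 35.8617°, h -183.8 m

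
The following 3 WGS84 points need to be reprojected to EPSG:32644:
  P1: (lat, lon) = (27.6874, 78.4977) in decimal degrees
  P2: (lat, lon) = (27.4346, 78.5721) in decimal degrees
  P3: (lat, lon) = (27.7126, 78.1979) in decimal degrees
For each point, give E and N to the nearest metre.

P1: E 253216 m, N 3065080 m; P2: E 260007 m, N 3036916 m; P3: E 223700 m, N 3068510 m

UTM zone 44N: λ₀ = 81°, k₀ = 0.9996.
P1 (27.6874°, 78.4977°) → (253216.320, 3065079.843) m.
P2 (27.4346°, 78.5721°) → (260006.762, 3036916.362) m.
P3 (27.7126°, 78.1979°) → (223700.008, 3068509.841) m.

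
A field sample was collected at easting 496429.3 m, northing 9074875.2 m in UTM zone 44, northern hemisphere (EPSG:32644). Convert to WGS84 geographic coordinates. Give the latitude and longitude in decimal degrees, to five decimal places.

Zone 44N: λ₀ = 81°, k₀ = 0.9996, false easting 500000 m.
Meridian distance M = (N − FN)/k₀ = 9078506.6 m.
Inverse transverse Mercator on WGS84 gives φ = 81.73159981°, λ = 80.77759822°.

lat 81.73160°, lon 80.77760°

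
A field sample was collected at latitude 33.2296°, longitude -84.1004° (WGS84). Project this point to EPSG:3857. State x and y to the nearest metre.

Web Mercator is spherical with R = a = 6378137 m.
x = R·λ = 6378137 × -1.467828882 = -9362013.704 m.
y = R·ln tan(π/4 + φ/2) = 6378137 × 0.615511916 = 3925819.328 m.

x -9362014 m, y 3925819 m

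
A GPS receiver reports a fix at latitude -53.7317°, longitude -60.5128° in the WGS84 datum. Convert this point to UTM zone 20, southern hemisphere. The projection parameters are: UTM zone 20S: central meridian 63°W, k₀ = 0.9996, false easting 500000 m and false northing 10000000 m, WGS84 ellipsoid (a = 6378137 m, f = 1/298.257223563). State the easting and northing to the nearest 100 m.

E 664100 m, N 4043500 m

Zone 20 central meridian λ₀ = 6×20 − 183 = -63°; Δλ = +2.4872°.
Transverse Mercator on WGS84 with k₀ = 0.9996 gives E = 664065.929 m, N = 4043456.978 m.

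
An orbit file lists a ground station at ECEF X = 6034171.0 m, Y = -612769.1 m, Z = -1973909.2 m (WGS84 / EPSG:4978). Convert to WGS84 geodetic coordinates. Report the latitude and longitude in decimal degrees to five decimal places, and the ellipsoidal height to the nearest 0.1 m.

λ = atan2(Y, X) = -5.79849967°; p = √(X²+Y²) = 6065204.5 m.
Bowring's method on WGS84 (a = 6378137 m, b = 6356752.314 m) gives φ = -18.14090001°, h = 2244.891 m.

lat -18.14090°, lon -5.79850°, h 2244.9 m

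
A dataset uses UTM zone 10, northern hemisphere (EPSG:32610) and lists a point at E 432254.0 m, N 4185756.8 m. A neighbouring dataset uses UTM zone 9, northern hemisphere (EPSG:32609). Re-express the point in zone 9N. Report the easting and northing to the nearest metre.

E 960507 m, N 4198386 m

UTM 10N → geographic: φ = 37.81669968°, λ = -123.76970032°.
UTM 9N (λ₀ = -129°) forward: E = 960506.711 m, N = 4198385.576 m.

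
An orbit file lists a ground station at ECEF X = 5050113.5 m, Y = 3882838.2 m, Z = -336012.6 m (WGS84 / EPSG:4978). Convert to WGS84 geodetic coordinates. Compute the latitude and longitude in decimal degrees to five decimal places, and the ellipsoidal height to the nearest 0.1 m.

lat -3.03970°, lon 37.55530°, h 1027.8 m

λ = atan2(Y, X) = 37.55529992°; p = √(X²+Y²) = 6370249.5 m.
Bowring's method on WGS84 (a = 6378137 m, b = 6356752.314 m) gives φ = -3.03969960°, h = 1027.845 m.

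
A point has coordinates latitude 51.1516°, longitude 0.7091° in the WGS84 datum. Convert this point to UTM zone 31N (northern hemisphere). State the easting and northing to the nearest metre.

E 339782 m, N 5669179 m

Zone 31 central meridian λ₀ = 6×31 − 183 = 3°; Δλ = -2.2909°.
Transverse Mercator on WGS84 with k₀ = 0.9996 gives E = 339781.945 m, N = 5669178.767 m.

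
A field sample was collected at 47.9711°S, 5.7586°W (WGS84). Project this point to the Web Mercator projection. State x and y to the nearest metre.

Web Mercator is spherical with R = a = 6378137 m.
x = R·λ = 6378137 × -0.100506530 = -641044.420 m.
y = R·ln tan(π/4 + φ/2) = 6378137 × -0.956713261 = -6102048.251 m.

x -641044 m, y -6102048 m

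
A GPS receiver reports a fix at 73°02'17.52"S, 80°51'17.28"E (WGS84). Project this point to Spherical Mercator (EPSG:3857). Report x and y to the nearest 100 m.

Web Mercator is spherical with R = a = 6378137 m.
x = R·λ = 6378137 × 1.411182476 = 9000715.164 m.
y = R·ln tan(π/4 + φ/2) = 6378137 × -1.903069551 = -12138038.315 m.

x 9000700 m, y -12138000 m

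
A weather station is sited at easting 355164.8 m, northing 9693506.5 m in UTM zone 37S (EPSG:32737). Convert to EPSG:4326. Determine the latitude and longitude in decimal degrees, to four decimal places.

lat -2.7722°, lon 37.6970°

Zone 37S: λ₀ = 39°, k₀ = 0.9996, false easting 500000 m, false northing 10000000 m.
Meridian distance M = (N − FN)/k₀ = -306616.1 m.
Inverse transverse Mercator on WGS84 gives φ = -2.77220039°, λ = 37.69700037°.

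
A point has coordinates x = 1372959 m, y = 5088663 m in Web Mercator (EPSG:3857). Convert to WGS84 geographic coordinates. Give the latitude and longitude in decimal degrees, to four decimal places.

lat 41.5154°, lon 12.3335°

R = 6378137 m. λ = x/R = 12.33350054°.
φ = 2·arctan(exp(y/R)) − 90° = 2·arctan(2.22071) − 90° = 41.51540088°.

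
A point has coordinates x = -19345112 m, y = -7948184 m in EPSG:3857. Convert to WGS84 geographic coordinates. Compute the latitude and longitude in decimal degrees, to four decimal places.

lat -57.9088°, lon -173.7801°

R = 6378137 m. λ = x/R = -173.78009783°.
φ = 2·arctan(exp(y/R)) − 90° = 2·arctan(0.28761) − 90° = -57.90880184°.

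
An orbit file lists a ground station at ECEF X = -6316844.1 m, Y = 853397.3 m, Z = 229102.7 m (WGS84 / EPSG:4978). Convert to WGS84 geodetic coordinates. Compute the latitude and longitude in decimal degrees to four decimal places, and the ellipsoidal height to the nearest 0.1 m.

λ = atan2(Y, X) = 172.30599955°; p = √(X²+Y²) = 6374229.9 m.
Bowring's method on WGS84 (a = 6378137 m, b = 6356752.314 m) gives φ = 2.07230028°, h = 236.469 m.

lat 2.0723°, lon 172.3060°, h 236.5 m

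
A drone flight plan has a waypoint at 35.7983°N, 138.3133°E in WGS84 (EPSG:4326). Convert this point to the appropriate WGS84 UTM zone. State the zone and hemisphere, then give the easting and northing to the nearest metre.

Zone 54N: E 257211 m, N 3964908 m

Longitude 138.3133° lies in the 6° band [138°, 144°), giving zone 54; latitude is north of the equator, so 54N.
Zone 54 central meridian λ₀ = 6×54 − 183 = 141°; Δλ = -2.6867°.
Transverse Mercator on WGS84 with k₀ = 0.9996 gives E = 257210.685 m, N = 3964908.459 m.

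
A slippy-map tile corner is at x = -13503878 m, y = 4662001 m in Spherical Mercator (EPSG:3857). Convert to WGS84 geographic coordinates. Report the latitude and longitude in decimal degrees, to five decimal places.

lat 38.58220°, lon -121.30740°

R = 6378137 m. λ = x/R = -121.30740002°.
φ = 2·arctan(exp(y/R)) − 90° = 2·arctan(2.07702) − 90° = 38.58220153°.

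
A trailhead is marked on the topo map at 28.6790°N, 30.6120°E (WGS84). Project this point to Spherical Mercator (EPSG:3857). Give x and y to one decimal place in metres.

x 3407712.3 m, y 3334853.0 m

Web Mercator is spherical with R = a = 6378137 m.
x = R·λ = 6378137 × 0.534280191 = 3407712.252 m.
y = R·ln tan(π/4 + φ/2) = 6378137 × 0.522856913 = 3334853.023 m.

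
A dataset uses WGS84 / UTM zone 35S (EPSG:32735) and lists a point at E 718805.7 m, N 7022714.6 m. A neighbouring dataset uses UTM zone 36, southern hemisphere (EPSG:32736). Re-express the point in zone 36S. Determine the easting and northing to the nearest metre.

E 122794 m, N 7018958 m

UTM 35S → geographic: φ = -26.90019971°, λ = 29.20310019°.
UTM 36S (λ₀ = 33°) forward: E = 122793.709 m, N = 7018958.288 m.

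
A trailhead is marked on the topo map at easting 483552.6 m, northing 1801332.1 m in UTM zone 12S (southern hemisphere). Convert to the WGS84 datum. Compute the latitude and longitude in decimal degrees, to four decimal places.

lat -73.8795°, lon -111.5307°

Zone 12S: λ₀ = -111°, k₀ = 0.9996, false easting 500000 m, false northing 10000000 m.
Meridian distance M = (N − FN)/k₀ = -8201948.7 m.
Inverse transverse Mercator on WGS84 gives φ = -73.87949971°, λ = -111.53069925°.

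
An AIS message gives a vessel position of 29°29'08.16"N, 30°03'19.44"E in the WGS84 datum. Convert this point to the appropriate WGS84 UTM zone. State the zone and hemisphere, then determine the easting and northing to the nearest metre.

Longitude 30.0554° lies in the 6° band [30°, 36°), giving zone 36; latitude is north of the equator, so 36N.
Zone 36 central meridian λ₀ = 6×36 − 183 = 33°; Δλ = -2.9446°.
Transverse Mercator on WGS84 with k₀ = 0.9996 gives E = 214481.665 m, N = 3265401.125 m.

Zone 36N: E 214482 m, N 3265401 m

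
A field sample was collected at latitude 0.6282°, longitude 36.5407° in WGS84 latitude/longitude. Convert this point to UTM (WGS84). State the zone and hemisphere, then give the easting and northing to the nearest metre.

Zone 37N: E 226273 m, N 69499 m

Longitude 36.5407° lies in the 6° band [36°, 42°), giving zone 37; latitude is north of the equator, so 37N.
Zone 37 central meridian λ₀ = 6×37 − 183 = 39°; Δλ = -2.4593°.
Transverse Mercator on WGS84 with k₀ = 0.9996 gives E = 226273.211 m, N = 69499.441 m.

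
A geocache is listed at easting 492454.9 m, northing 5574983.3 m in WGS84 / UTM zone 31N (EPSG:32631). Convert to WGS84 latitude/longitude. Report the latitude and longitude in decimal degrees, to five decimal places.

Zone 31N: λ₀ = 3°, k₀ = 0.9996, false easting 500000 m.
Meridian distance M = (N − FN)/k₀ = 5577214.2 m.
Inverse transverse Mercator on WGS84 gives φ = 50.32689964°, λ = 2.89399964°.

lat 50.32690°, lon 2.89400°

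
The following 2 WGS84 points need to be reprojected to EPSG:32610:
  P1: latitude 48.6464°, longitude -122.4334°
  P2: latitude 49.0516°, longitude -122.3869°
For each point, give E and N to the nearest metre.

P1: E 541735 m, N 5388304 m; P2: E 544797 m, N 5433373 m

UTM zone 10N: λ₀ = -123°, k₀ = 0.9996.
P1 (48.6464°, -122.4334°) → (541735.041, 5388303.864) m.
P2 (49.0516°, -122.3869°) → (544797.220, 5433372.967) m.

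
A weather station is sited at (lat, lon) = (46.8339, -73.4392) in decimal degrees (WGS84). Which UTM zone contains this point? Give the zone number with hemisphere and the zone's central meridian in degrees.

UTM zone = ⌊(λ + 180)/6⌋ + 1; -73.4392° ∈ [-78°, -72°) → zone 18.
Hemisphere: N (φ ≥ 0).
Central meridian λ₀ = 6×18 − 183 = -75°.

Zone 18N, central meridian -75°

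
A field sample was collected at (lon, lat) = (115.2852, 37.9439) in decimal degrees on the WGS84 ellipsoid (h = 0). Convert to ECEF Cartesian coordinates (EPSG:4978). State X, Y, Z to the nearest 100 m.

X -2151100 m, Y 4553800 m, Z 3900500 m

WGS84: a = 6378137 m, e² = 0.006694380; N(φ) = a/√(1−e²sin²φ) = 6386224.120 m.
X = (N+h)·cosφ·cosλ = -2151109.352 m; Y = (N+h)·cosφ·sinλ = 4553751.094 m; Z = (N(1−e²)+h)·sinφ = 3900535.250 m.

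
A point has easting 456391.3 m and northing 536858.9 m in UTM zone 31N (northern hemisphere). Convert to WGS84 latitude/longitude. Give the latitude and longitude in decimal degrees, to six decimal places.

Zone 31N: λ₀ = 3°, k₀ = 0.9996, false easting 500000 m.
Meridian distance M = (N − FN)/k₀ = 537073.7 m.
Inverse transverse Mercator on WGS84 gives φ = 4.85689957°, λ = 2.60669984°.

lat 4.856900°, lon 2.606700°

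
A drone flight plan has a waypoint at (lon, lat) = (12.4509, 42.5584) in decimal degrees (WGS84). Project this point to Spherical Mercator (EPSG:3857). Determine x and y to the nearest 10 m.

x 1386030 m, y 5245000 m

Web Mercator is spherical with R = a = 6378137 m.
x = R·λ = 6378137 × 0.217309200 = 1386027.848 m.
y = R·ln tan(π/4 + φ/2) = 6378137 × 0.822339746 = 5244995.562 m.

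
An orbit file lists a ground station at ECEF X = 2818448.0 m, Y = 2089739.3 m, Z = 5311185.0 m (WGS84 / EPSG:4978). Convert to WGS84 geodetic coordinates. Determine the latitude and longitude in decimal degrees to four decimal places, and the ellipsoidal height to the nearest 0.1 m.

lat 56.7273°, lon 36.5551°, h 2254.1 m

λ = atan2(Y, X) = 36.55509983°; p = √(X²+Y²) = 3508654.9 m.
Bowring's method on WGS84 (a = 6378137 m, b = 6356752.314 m) gives φ = 56.72730036°, h = 2254.084 m.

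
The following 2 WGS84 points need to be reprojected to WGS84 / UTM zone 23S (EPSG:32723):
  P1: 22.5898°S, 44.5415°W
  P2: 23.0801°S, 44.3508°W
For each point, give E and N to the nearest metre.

P1: E 547129 m, N 7501816 m; P2: E 566493 m, N 7447465 m

UTM zone 23S: λ₀ = -45°, k₀ = 0.9996.
P1 (-22.5898°, -44.5415°) → (547128.918, 7501815.651) m.
P2 (-23.0801°, -44.3508°) → (566492.678, 7447465.466) m.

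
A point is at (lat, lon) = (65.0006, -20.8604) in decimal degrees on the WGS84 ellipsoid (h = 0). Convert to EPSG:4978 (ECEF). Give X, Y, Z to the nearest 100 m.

WGS84: a = 6378137 m, e² = 0.006694380; N(φ) = a/√(1−e²sin²φ) = 6395745.626 m.
X = (N+h)·cosφ·cosλ = 2525725.412 m; Y = (N+h)·cosφ·sinλ = -962481.069 m; Z = (N(1−e²)+h)·sinφ = 5757738.112 m.

X 2525700 m, Y -962500 m, Z 5757700 m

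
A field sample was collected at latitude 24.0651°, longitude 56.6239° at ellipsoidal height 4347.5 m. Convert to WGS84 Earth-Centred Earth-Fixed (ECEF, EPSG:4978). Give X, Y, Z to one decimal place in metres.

WGS84: a = 6378137 m, e² = 0.006694380; N(φ) = a/√(1−e²sin²φ) = 6381689.849 m.
X = (N+h)·cosφ·cosλ = 3207811.537 m; Y = (N+h)·cosφ·sinλ = 4869320.052 m; Z = (N(1−e²)+h)·sinφ = 2586641.573 m.

X 3207811.5 m, Y 4869320.1 m, Z 2586641.6 m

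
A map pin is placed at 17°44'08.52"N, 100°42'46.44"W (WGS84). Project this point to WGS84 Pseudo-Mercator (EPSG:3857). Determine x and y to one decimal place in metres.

Web Mercator is spherical with R = a = 6378137 m.
x = R·λ = 6378137 × -1.757771704 = -11211308.744 m.
y = R·ln tan(π/4 + φ/2) = 6378137 × 0.314611578 = 2006635.746 m.

x -11211308.7 m, y 2006635.7 m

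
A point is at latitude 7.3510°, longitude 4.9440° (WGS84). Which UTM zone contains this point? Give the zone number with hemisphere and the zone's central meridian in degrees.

Zone 31N, central meridian 3°

UTM zone = ⌊(λ + 180)/6⌋ + 1; 4.9440° ∈ [0°, 6°) → zone 31.
Hemisphere: N (φ ≥ 0).
Central meridian λ₀ = 6×31 − 183 = 3°.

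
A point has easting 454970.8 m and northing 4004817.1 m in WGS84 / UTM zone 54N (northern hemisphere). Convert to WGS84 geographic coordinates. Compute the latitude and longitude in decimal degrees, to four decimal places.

Zone 54N: λ₀ = 141°, k₀ = 0.9996, false easting 500000 m.
Meridian distance M = (N − FN)/k₀ = 4006419.7 m.
Inverse transverse Mercator on WGS84 gives φ = 36.18710005°, λ = 140.49920035°.

lat 36.1871°, lon 140.4992°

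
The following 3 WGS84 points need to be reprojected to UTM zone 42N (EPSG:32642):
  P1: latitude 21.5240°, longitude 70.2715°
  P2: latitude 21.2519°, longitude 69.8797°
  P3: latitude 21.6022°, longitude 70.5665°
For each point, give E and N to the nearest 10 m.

UTM zone 42N: λ₀ = 69°, k₀ = 0.9996.
P1 (21.5240°, 70.2715°) → (631686.731, 2380678.107) m.
P2 (21.2519°, 69.8797°) → (591274.564, 2350280.511) m.
P3 (21.6022°, 70.5665°) → (662157.354, 2389613.392) m.

P1: E 631690 m, N 2380680 m; P2: E 591270 m, N 2350280 m; P3: E 662160 m, N 2389610 m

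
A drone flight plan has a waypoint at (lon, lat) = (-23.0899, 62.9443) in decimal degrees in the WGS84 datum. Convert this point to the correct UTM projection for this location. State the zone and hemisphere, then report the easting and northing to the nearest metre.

Zone 27N: E 393953 m, N 6981106 m

Longitude -23.0899° lies in the 6° band [-24°, -18°), giving zone 27; latitude is north of the equator, so 27N.
Zone 27 central meridian λ₀ = 6×27 − 183 = -21°; Δλ = -2.0899°.
Transverse Mercator on WGS84 with k₀ = 0.9996 gives E = 393953.367 m, N = 6981105.984 m.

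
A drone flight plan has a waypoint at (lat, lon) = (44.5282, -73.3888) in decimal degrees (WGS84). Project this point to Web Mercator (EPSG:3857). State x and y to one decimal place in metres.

x -8169603.8 m, y 5547549.5 m

Web Mercator is spherical with R = a = 6378137 m.
x = R·λ = 6378137 × -1.280876194 = -8169603.846 m.
y = R·ln tan(π/4 + φ/2) = 6378137 × 0.869775852 = 5547549.541 m.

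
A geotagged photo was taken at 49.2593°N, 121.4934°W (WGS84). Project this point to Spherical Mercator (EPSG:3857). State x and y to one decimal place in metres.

x -13524583.4 m, y 6318974.3 m

Web Mercator is spherical with R = a = 6378137 m.
x = R·λ = 6378137 × -2.120459849 = -13524583.423 m.
y = R·ln tan(π/4 + φ/2) = 6378137 × 0.990724134 = 6318974.259 m.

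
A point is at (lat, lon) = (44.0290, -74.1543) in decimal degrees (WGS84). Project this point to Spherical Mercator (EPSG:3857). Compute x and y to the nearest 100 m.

x -8254800 m, y 5469900 m

Web Mercator is spherical with R = a = 6378137 m.
x = R·λ = 6378137 × -1.294236690 = -8254818.916 m.
y = R·ln tan(π/4 + φ/2) = 6378137 × 0.857606398 = 5469931.097 m.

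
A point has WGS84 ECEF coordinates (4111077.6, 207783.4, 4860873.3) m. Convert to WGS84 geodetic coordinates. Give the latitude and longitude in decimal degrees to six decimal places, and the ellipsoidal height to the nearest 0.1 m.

λ = atan2(Y, X) = 2.89339955°; p = √(X²+Y²) = 4116325.2 m.
Bowring's method on WGS84 (a = 6378137 m, b = 6356752.314 m) gives φ = 49.93069958°, h = 3975.806 m.

lat 49.930700°, lon 2.893400°, h 3975.8 m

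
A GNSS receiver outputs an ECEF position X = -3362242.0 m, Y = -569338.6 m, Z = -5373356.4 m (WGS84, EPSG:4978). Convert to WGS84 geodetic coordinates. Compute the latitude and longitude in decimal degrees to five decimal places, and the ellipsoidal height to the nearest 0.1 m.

λ = atan2(Y, X) = -170.38910038°; p = √(X²+Y²) = 3410105.2 m.
Bowring's method on WGS84 (a = 6378137 m, b = 6356752.314 m) gives φ = -57.77330041°, h = 1230.381 m.

lat -57.77330°, lon -170.38910°, h 1230.4 m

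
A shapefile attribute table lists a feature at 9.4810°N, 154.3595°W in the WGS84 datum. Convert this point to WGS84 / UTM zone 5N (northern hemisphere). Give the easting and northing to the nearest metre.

E 350761 m, N 1048323 m

Zone 5 central meridian λ₀ = 6×5 − 183 = -153°; Δλ = -1.3595°.
Transverse Mercator on WGS84 with k₀ = 0.9996 gives E = 350761.221 m, N = 1048322.588 m.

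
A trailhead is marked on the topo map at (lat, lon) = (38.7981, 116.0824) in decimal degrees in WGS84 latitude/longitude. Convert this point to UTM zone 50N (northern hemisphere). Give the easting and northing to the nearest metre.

Zone 50 central meridian λ₀ = 6×50 − 183 = 117°; Δλ = -0.9176°.
Transverse Mercator on WGS84 with k₀ = 0.9996 gives E = 420317.350 m, N = 4294771.728 m.

E 420317 m, N 4294772 m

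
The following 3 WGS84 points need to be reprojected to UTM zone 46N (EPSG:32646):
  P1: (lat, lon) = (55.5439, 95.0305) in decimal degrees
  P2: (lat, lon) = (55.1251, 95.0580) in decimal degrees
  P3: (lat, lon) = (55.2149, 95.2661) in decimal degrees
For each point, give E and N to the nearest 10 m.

P1: E 628120 m, N 6157190 m; P2: E 631230 m, N 6110650 m; P3: E 644170 m, N 6121050 m

UTM zone 46N: λ₀ = 93°, k₀ = 0.9996.
P1 (55.5439°, 95.0305°) → (628115.554, 6157190.973) m.
P2 (55.1251°, 95.0580°) → (631227.571, 6110646.416) m.
P3 (55.2149°, 95.2661°) → (644170.191, 6121047.753) m.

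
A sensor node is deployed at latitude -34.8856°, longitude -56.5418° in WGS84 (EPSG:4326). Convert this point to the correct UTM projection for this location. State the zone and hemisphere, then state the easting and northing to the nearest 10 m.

Zone 21S: E 541870 m, N 6139550 m

Longitude -56.5418° lies in the 6° band [-60°, -54°), giving zone 21; latitude is south of the equator, so 21S.
Zone 21 central meridian λ₀ = 6×21 − 183 = -57°; Δλ = +0.4582°.
Transverse Mercator on WGS84 with k₀ = 0.9996 gives E = 541869.773 m, N = 6139547.586 m.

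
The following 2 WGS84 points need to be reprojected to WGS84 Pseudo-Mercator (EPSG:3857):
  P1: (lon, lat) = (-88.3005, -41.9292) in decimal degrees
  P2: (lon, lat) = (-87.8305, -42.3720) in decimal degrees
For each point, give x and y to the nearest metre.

Web Mercator: x = R·λ, y = R·ln tan(π/4+φ/2), R = 6378137 m.
P1 (-41.9292°, -88.3005°) → (-9829566.697, -5150379.840) m.
P2 (-42.3720°, -87.8305°) → (-9777246.536, -5216867.152) m.

P1: x -9829567 m, y -5150380 m; P2: x -9777247 m, y -5216867 m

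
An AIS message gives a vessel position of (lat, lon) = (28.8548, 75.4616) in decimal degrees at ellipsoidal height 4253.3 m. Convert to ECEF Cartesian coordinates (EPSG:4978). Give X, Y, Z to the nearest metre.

WGS84: a = 6378137 m, e² = 0.006694380; N(φ) = a/√(1−e²sin²φ) = 6383114.851 m.
X = (N+h)·cosφ·cosλ = 1404342.431 m; Y = (N+h)·cosφ·sinλ = 5415214.561 m; Z = (N(1−e²)+h)·sinφ = 3061868.525 m.

X 1404342 m, Y 5415215 m, Z 3061869 m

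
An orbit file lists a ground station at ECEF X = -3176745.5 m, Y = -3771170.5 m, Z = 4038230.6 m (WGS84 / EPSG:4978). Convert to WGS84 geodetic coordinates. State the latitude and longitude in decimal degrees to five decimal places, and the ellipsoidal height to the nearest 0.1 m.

lat 39.50510°, lon -130.11000°, h 3914.4 m

λ = atan2(Y, X) = -130.10999987°; p = √(X²+Y²) = 4930865.9 m.
Bowring's method on WGS84 (a = 6378137 m, b = 6356752.314 m) gives φ = 39.50510030°, h = 3914.434 m.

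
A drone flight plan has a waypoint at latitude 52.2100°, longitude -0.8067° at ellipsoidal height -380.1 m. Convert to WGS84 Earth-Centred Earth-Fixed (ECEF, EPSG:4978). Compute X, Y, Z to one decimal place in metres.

WGS84: a = 6378137 m, e² = 0.006694380; N(φ) = a/√(1−e²sin²φ) = 6391511.598 m.
X = (N+h)·cosφ·cosλ = 3915899.963 m; Y = (N+h)·cosφ·sinλ = -55137.835 m; Z = (N(1−e²)+h)·sinφ = 5016855.083 m.

X 3915900.0 m, Y -55137.8 m, Z 5016855.1 m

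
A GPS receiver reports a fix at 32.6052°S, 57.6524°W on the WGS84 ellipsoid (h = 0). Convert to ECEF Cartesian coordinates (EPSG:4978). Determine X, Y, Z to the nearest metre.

X 2877627 m, Y -4543593 m, Z -3417157 m

WGS84: a = 6378137 m, e² = 0.006694380; N(φ) = a/√(1−e²sin²φ) = 6384344.822 m.
X = (N+h)·cosφ·cosλ = 2877626.517 m; Y = (N+h)·cosφ·sinλ = -4543593.360 m; Z = (N(1−e²)+h)·sinφ = -3417156.679 m.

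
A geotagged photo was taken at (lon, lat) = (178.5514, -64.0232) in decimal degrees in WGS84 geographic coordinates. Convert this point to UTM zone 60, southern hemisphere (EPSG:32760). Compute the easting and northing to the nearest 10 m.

Zone 60 central meridian λ₀ = 6×60 − 183 = 177°; Δλ = +1.5514°.
Transverse Mercator on WGS84 with k₀ = 0.9996 gives E = 575813.709 m, N = 2899477.806 m.

E 575810 m, N 2899480 m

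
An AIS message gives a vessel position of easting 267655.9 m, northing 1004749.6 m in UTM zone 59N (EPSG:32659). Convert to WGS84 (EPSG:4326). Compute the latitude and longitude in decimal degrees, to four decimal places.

Zone 59N: λ₀ = 171°, k₀ = 0.9996, false easting 500000 m.
Meridian distance M = (N − FN)/k₀ = 1005151.7 m.
Inverse transverse Mercator on WGS84 gives φ = 9.08340039°, λ = 168.88610038°.

lat 9.0834°, lon 168.8861°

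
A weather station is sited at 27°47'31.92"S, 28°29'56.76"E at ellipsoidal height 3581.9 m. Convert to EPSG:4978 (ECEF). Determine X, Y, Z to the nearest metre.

WGS84: a = 6378137 m, e² = 0.006694380; N(φ) = a/√(1−e²sin²φ) = 6382783.399 m.
X = (N+h)·cosφ·cosλ = 4965062.583 m; Y = (N+h)·cosφ·sinλ = 2695708.047 m; Z = (N(1−e²)+h)·sinφ = -2957823.377 m.

X 4965063 m, Y 2695708 m, Z -2957823 m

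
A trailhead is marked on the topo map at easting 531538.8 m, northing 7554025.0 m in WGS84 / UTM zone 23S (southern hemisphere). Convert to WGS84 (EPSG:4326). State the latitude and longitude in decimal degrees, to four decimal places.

Zone 23S: λ₀ = -45°, k₀ = 0.9996, false easting 500000 m, false northing 10000000 m.
Meridian distance M = (N − FN)/k₀ = -2446953.8 m.
Inverse transverse Mercator on WGS84 gives φ = -22.11849972°, λ = -44.69419952°.

lat -22.1185°, lon -44.6942°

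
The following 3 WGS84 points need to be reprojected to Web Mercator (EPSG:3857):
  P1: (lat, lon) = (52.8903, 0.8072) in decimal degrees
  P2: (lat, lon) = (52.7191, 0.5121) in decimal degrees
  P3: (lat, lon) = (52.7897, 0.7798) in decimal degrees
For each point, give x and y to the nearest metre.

Web Mercator: x = R·λ, y = R·ln tan(π/4+φ/2), R = 6378137 m.
P1 (52.8903°, 0.8072°) → (89857.093, 6962732.112) m.
P2 (52.7191°, 0.5121°) → (57006.711, 6931207.110) m.
P3 (52.7897°, 0.7798°) → (86806.939, 6944192.456) m.

P1: x 89857 m, y 6962732 m; P2: x 57007 m, y 6931207 m; P3: x 86807 m, y 6944192 m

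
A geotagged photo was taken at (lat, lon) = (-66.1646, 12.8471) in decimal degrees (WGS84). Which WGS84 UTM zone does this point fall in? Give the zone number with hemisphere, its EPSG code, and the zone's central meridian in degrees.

UTM zone = ⌊(λ + 180)/6⌋ + 1; 12.8471° ∈ [12°, 18°) → zone 33.
Hemisphere: S (φ < 0).
Central meridian λ₀ = 6×33 − 183 = 15°.
EPSG code: 32733.

Zone 33S (EPSG:32733), central meridian 15°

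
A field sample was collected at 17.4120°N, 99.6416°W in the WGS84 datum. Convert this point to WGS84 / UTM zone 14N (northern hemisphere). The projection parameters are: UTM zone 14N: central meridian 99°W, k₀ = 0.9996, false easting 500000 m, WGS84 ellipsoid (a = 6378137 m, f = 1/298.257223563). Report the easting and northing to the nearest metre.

E 431856 m, N 1925248 m

Zone 14 central meridian λ₀ = 6×14 − 183 = -99°; Δλ = -0.6416°.
Transverse Mercator on WGS84 with k₀ = 0.9996 gives E = 431855.819 m, N = 1925247.634 m.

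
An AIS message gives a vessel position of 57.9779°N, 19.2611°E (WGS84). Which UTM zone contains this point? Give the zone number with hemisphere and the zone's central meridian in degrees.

Zone 34N, central meridian 21°

UTM zone = ⌊(λ + 180)/6⌋ + 1; 19.2611° ∈ [18°, 24°) → zone 34.
Hemisphere: N (φ ≥ 0).
Central meridian λ₀ = 6×34 − 183 = 21°.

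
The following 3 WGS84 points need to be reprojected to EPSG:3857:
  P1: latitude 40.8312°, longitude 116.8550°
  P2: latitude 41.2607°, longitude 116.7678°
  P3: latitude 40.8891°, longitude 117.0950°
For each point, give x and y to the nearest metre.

Web Mercator: x = R·λ, y = R·ln tan(π/4+φ/2), R = 6378137 m.
P1 (40.8312°, 116.8550°) → (13008239.097, 4987475.494) m.
P2 (41.2607°, 116.7678°) → (12998532.037, 5050871.236) m.
P3 (40.8891°, 117.0950°) → (13034955.774, 4995997.675) m.

P1: x 13008239 m, y 4987475 m; P2: x 12998532 m, y 5050871 m; P3: x 13034956 m, y 4995998 m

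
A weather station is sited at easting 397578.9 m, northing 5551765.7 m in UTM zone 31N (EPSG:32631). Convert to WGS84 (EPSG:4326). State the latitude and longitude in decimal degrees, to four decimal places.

Zone 31N: λ₀ = 3°, k₀ = 0.9996, false easting 500000 m.
Meridian distance M = (N − FN)/k₀ = 5553987.3 m.
Inverse transverse Mercator on WGS84 gives φ = 50.10930004°, λ = 1.56760020°.

lat 50.1093°, lon 1.5676°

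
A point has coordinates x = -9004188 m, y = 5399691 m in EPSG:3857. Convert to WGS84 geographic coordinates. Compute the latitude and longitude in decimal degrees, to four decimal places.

lat 43.5736°, lon -80.8860°

R = 6378137 m. λ = x/R = -80.88599701°.
φ = 2·arctan(exp(y/R)) − 90° = 2·arctan(2.33169) − 90° = 43.57359882°.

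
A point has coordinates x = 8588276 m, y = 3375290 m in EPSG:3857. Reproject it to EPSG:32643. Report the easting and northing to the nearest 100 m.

E 709400 m, N 3209600 m

Web Mercator inverse (R = 6378137 m) → φ = 28.99720265°, λ = 77.14979595°.
UTM 43N forward: E = 709421.851 m, N = 3209580.847 m.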